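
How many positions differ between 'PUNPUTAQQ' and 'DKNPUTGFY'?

Differing positions: 1, 2, 7, 8, 9. Hamming distance = 5.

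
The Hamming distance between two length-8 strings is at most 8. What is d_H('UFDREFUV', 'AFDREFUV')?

Differing positions: 1. Hamming distance = 1. The maximum possible Hamming distance for length-8 strings is 8, so d_H/8 = 1/8 = 0.125.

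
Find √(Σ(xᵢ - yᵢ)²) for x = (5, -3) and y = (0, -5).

√(Σ(x_i - y_i)²) = √((5 - 0)² + (-3 - (-5))²)
= √(5² + 2²) = √(25 + 4) = √29 ≈ 5.3852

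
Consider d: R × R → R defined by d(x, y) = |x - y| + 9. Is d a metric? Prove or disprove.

No. d fails identity of indiscernibles (specifically d(x,x) = 0): d(8, 8) = |8 - 8| + 9 = 0 + 9 = 9 ≠ 0.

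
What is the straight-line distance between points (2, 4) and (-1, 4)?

√(Σ(x_i - y_i)²) = √((2 - (-1))² + (4 - 4)²)
= √(3² + 0²) = √(9 + 0) = √9 = 3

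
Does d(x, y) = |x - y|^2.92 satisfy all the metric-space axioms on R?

No. d(x,y) = |x-y|^2.92 fails the triangle inequality since p = 2.92 > 1. Counterexample: x = -3, y = 2, z = 6. d(x,z) = |-3 - 6|^2.92 = 9^2.92 ≈ 611.4883, but d(x,y) + d(y,z) = 5^2.92 + 4^2.92 ≈ 109.8987 + 57.2816 = 167.1803. Since 611.4883 > 167.1803, the triangle inequality is violated.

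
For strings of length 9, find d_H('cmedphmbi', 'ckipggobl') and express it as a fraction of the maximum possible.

Differing positions: 2, 3, 4, 5, 6, 7, 9. Hamming distance = 7. The maximum possible Hamming distance for length-9 strings is 9, so d_H/9 = 7/9 ≈ 0.7778.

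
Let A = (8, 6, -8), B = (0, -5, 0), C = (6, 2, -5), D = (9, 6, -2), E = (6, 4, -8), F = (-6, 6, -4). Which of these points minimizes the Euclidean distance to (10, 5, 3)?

Distances: d(A) ≈ 11.225, d(B) ≈ 14.4568, d(C) ≈ 9.434, d(D) ≈ 5.1962, d(E) ≈ 11.7473, d(F) ≈ 17.4929. Nearest: D = (9, 6, -2) with distance 5.1962.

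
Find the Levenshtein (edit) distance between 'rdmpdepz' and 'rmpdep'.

Let D[i][j] be the edit distance between the first i characters of 'rdmpdepz' and the first j characters of 'rmpdep', with D[i][0] = i, D[0][j] = j, and D[i][j] = D[i-1][j-1] if the characters match, else 1 + min(D[i-1][j], D[i][j-1], D[i-1][j-1]). Filling the table (rows: prefixes of 'rdmpdepz', columns: prefixes of 'rmpdep'):
     ε  r  m  p  d  e  p
  ε  0  1  2  3  4  5  6
  r  1  0  1  2  3  4  5
  d  2  1  1  2  2  3  4
  m  3  2  1  2  3  3  4
  p  4  3  2  1  2  3  3
  d  5  4  3  2  1  2  3
  e  6  5  4  3  2  1  2
  p  7  6  5  4  3  2  1
  z  8  7  6  5  4  3  2
The bottom-right entry gives D[8][6] = 2, so no sequence of fewer than 2 edits works. Backtracking through the table gives one optimal edit sequence (2 edits):
  rdmpdepz → rmpdepz (del d @2)
  rmpdepz → rmpdep (del z @7)
Edit distance = 2.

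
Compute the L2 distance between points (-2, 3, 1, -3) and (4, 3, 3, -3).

(Σ|x_i - y_i|^2)^(1/2) = (|-2 - 4|^2 + |3 - 3|^2 + |1 - 3|^2 + |-3 - (-3)|^2)^(1/2)
= (6^2 + 0^2 + 2^2 + 0^2)^(1/2) = (36 + 0 + 4 + 0)^(1/2) = (40)^(1/2) ≈ 6.3246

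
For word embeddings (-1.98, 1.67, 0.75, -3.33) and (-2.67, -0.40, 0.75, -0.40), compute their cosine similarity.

With u = (-1.98, 1.67, 0.75, -3.33), v = (-2.67, -0.40, 0.75, -0.40):
u·v = (-1.98)·(-2.67) + 1.67·(-0.4) + 0.75·0.75 + (-3.33)·(-0.4) = 5.2866 + (-0.668) + 0.5625 + 1.332 = 6.5131.
|u| = √((-1.98)² + 1.67² + 0.75² + (-3.33)²) = √(3.9204 + 2.7889 + 0.5625 + 11.0889) = √18.3607, |v| = √((-2.67)² + (-0.4)² + 0.75² + (-0.4)²) = √(7.1289 + 0.16 + 0.5625 + 0.16) = √8.0114.
cos θ = (u·v)/(|u||v|) = 6.5131/(√18.3607·√8.0114) ≈ 0.537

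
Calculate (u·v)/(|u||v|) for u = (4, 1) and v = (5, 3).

With u = (4, 1), v = (5, 3):
u·v = 4·5 + 1·3 = 20 + 3 = 23.
|u| = √(4² + 1²) = √17, |v| = √(5² + 3²) = √34, so |u||v| = √(17·34) = √578.
cos θ = (u·v)/(|u||v|) = 23/√578 ≈ 0.9567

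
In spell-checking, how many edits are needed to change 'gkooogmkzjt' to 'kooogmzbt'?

Let D[i][j] be the edit distance between the first i characters of 'gkooogmkzjt' and the first j characters of 'kooogmzbt', with D[i][0] = i, D[0][j] = j, and D[i][j] = D[i-1][j-1] if the characters match, else 1 + min(D[i-1][j], D[i][j-1], D[i-1][j-1]). Filling the table (rows: prefixes of 'gkooogmkzjt', columns: prefixes of 'kooogmzbt'):
     ε  k  o  o  o  g  m  z  b  t
  ε  0  1  2  3  4  5  6  7  8  9
  g  1  1  2  3  4  4  5  6  7  8
  k  2  1  2  3  4  5  5  6  7  8
  o  3  2  1  2  3  4  5  6  7  8
  o  4  3  2  1  2  3  4  5  6  7
  o  5  4  3  2  1  2  3  4  5  6
  g  6  5  4  3  2  1  2  3  4  5
  m  7  6  5  4  3  2  1  2  3  4
  k  8  7  6  5  4  3  2  2  3  4
  z  9  8  7  6  5  4  3  2  3  4
  j 10  9  8  7  6  5  4  3  3  4
  t 11 10  9  8  7  6  5  4  4  3
The bottom-right entry gives D[11][9] = 3, so no sequence of fewer than 3 edits works. Backtracking through the table gives one optimal edit sequence (3 edits):
  gkooogmkzjt → kooogmkzjt (del g @1)
  kooogmkzjt → kooogmzjt (del k @7)
  kooogmzjt → kooogmzbt (sub j→b @8)
Edit distance = 3.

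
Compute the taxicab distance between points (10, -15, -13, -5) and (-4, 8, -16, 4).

Σ|x_i - y_i| = |10 - (-4)| + |-15 - 8| + |-13 - (-16)| + |-5 - 4| = 14 + 23 + 3 + 9 = 49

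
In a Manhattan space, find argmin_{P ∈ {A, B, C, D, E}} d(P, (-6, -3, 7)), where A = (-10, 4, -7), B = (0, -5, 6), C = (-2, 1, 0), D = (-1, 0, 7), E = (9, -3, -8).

Distances: d(A) = 25, d(B) = 9, d(C) = 15, d(D) = 8, d(E) = 30. Nearest: D = (-1, 0, 7) with distance 8.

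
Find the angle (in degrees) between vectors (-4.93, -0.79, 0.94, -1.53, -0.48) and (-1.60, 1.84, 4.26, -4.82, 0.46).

With u = (-4.93, -0.79, 0.94, -1.53, -0.48), v = (-1.60, 1.84, 4.26, -4.82, 0.46):
u·v = (-4.93)·(-1.6) + (-0.79)·1.84 + 0.94·4.26 + (-1.53)·(-4.82) + (-0.48)·0.46 = 7.888 + (-1.4536) + 4.0044 + 7.3746 + (-0.2208) = 17.5926.
|u| = √((-4.93)² + (-0.79)² + 0.94² + (-1.53)² + (-0.48)²) = √(24.3049 + 0.6241 + 0.8836 + 2.3409 + 0.2304) = √28.3839, |v| = √((-1.6)² + 1.84² + 4.26² + (-4.82)² + 0.46²) = √(2.56 + 3.3856 + 18.1476 + 23.2324 + 0.2116) = √47.5372.
cos θ = (u·v)/(|u||v|) = 17.5926/(√28.3839·√47.5372) ≈ 0.478936
θ = arccos(0.478936) ≈ 61.38°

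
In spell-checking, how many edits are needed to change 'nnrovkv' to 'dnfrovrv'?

Let D[i][j] be the edit distance between the first i characters of 'nnrovkv' and the first j characters of 'dnfrovrv', with D[i][0] = i, D[0][j] = j, and D[i][j] = D[i-1][j-1] if the characters match, else 1 + min(D[i-1][j], D[i][j-1], D[i-1][j-1]). Filling the table (rows: prefixes of 'nnrovkv', columns: prefixes of 'dnfrovrv'):
     ε  d  n  f  r  o  v  r  v
  ε  0  1  2  3  4  5  6  7  8
  n  1  1  1  2  3  4  5  6  7
  n  2  2  1  2  3  4  5  6  7
  r  3  3  2  2  2  3  4  5  6
  o  4  4  3  3  3  2  3  4  5
  v  5  5  4  4  4  3  2  3  4
  k  6  6  5  5  5  4  3  3  4
  v  7  7  6  6  6  5  4  4  3
The bottom-right entry gives D[7][8] = 3, so no sequence of fewer than 3 edits works. Backtracking through the table gives one optimal edit sequence (3 edits):
  nnrovkv → dnnrovkv (ins d @1)
  dnnrovkv → dnfrovkv (sub n→f @3)
  dnfrovkv → dnfrovrv (sub k→r @7)
Edit distance = 3.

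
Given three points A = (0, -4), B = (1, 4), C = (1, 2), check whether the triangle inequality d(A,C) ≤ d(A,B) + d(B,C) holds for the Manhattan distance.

d(A,B) = 1 + 8 = 9, d(B,C) = 0 + 2 = 2, d(A,C) = 1 + 6 = 7.
d(A,C) = 7 ≤ 9 + 2 = 11. Triangle inequality is satisfied.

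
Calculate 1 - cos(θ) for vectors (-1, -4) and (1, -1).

With u = (-1, -4), v = (1, -1):
u·v = (-1)·1 + (-4)·(-1) = (-1) + 4 = 3.
|u| = √((-1)² + (-4)²) = √17, |v| = √(1² + (-1)²) = √2, so |u||v| = √(17·2) = √34.
cos θ = (u·v)/(|u||v|) = 3/√34 ≈ 0.5145
Cosine distance = 1 - cos θ ≈ 1 - 0.5145 = 0.4855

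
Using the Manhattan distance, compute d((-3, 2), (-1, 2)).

Σ|x_i - y_i| = |-3 - (-1)| + |2 - 2| = 2 + 0 = 2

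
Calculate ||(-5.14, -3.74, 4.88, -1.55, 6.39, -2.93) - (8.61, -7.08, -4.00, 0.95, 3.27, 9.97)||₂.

√(Σ(x_i - y_i)²) = √((-5.14 - 8.61)² + (-3.74 - (-7.08))² + (4.88 - (-4))² + (-1.55 - 0.95)² + (6.39 - 3.27)² + (-2.93 - 9.97)²)
= √((-13.75)² + 3.34² + 8.88² + (-2.5)² + 3.12² + (-12.9)²) = √(189.0625 + 11.1556 + 78.8544 + 6.25 + 9.7344 + 166.41) = √461.4669 ≈ 21.4818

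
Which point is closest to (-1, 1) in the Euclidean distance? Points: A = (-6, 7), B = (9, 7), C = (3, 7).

Distances: d(A) ≈ 7.8102, d(B) ≈ 11.6619, d(C) ≈ 7.2111. Nearest: C = (3, 7) with distance 7.2111.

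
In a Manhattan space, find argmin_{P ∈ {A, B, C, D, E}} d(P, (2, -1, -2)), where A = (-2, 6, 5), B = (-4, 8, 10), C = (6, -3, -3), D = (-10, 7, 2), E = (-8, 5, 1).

Distances: d(A) = 18, d(B) = 27, d(C) = 7, d(D) = 24, d(E) = 19. Nearest: C = (6, -3, -3) with distance 7.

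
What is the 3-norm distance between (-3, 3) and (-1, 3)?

(Σ|x_i - y_i|^3)^(1/3) = (|-3 - (-1)|^3 + |3 - 3|^3)^(1/3)
= (2^3 + 0^3)^(1/3) = (8 + 0)^(1/3) = (8)^(1/3) = 2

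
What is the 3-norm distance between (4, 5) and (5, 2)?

(Σ|x_i - y_i|^3)^(1/3) = (|4 - 5|^3 + |5 - 2|^3)^(1/3)
= (1^3 + 3^3)^(1/3) = (1 + 27)^(1/3) = (28)^(1/3) ≈ 3.0366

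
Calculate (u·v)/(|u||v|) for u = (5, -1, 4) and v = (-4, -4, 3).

With u = (5, -1, 4), v = (-4, -4, 3):
u·v = 5·(-4) + (-1)·(-4) + 4·3 = (-20) + 4 + 12 = -4.
|u| = √(5² + (-1)² + 4²) = √42, |v| = √((-4)² + (-4)² + 3²) = √41, so |u||v| = √(42·41) = √1722.
cos θ = (u·v)/(|u||v|) = -4/√1722 ≈ -0.0964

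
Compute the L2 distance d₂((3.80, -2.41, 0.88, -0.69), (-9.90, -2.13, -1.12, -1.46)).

√(Σ(x_i - y_i)²) = √((3.8 - (-9.9))² + (-2.41 - (-2.13))² + (0.88 - (-1.12))² + (-0.69 - (-1.46))²)
= √(13.7² + (-0.28)² + 2² + 0.77²) = √(187.69 + 0.0784 + 4 + 0.5929) = √192.3613 ≈ 13.8694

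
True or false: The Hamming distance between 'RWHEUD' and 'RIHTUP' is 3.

Differing positions: 2, 4, 6. Hamming distance = 3, so the claim is true.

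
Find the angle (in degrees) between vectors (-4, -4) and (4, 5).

With u = (-4, -4), v = (4, 5):
u·v = (-4)·4 + (-4)·5 = (-16) + (-20) = -36.
|u| = √((-4)² + (-4)²) = √32, |v| = √(4² + 5²) = √41, so |u||v| = √(32·41) = √1312.
cos θ = (u·v)/(|u||v|) = -36/√1312 ≈ -0.993884
θ = arccos(-0.993884) ≈ 173.66°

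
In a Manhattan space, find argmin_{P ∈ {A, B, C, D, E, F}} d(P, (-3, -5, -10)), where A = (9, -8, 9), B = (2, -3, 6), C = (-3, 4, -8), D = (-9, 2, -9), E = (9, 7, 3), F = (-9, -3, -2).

Distances: d(A) = 34, d(B) = 23, d(C) = 11, d(D) = 14, d(E) = 37, d(F) = 16. Nearest: C = (-3, 4, -8) with distance 11.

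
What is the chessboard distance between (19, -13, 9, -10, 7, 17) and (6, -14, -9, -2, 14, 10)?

max(|x_i - y_i|) = max(|19 - 6|, |-13 - (-14)|, |9 - (-9)|, |-10 - (-2)|, |7 - 14|, |17 - 10|) = max(13, 1, 18, 8, 7, 7) = 18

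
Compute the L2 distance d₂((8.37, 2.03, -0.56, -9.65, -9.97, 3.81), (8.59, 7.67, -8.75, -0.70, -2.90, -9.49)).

√(Σ(x_i - y_i)²) = √((8.37 - 8.59)² + (2.03 - 7.67)² + (-0.56 - (-8.75))² + (-9.65 - (-0.7))² + (-9.97 - (-2.9))² + (3.81 - (-9.49))²)
= √((-0.22)² + (-5.64)² + 8.19² + (-8.95)² + (-7.07)² + 13.3²) = √(0.0484 + 31.8096 + 67.0761 + 80.1025 + 49.9849 + 176.89) = √405.9115 ≈ 20.1472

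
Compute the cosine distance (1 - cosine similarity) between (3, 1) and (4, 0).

With u = (3, 1), v = (4, 0):
u·v = 3·4 + 1·0 = 12 + 0 = 12.
|u| = √(3² + 1²) = √10, |v| = √(4² + 0²) = √16, so |u||v| = √(10·16) = √160.
cos θ = (u·v)/(|u||v|) = 12/√160 ≈ 0.9487
Cosine distance = 1 - cos θ ≈ 1 - 0.9487 = 0.0513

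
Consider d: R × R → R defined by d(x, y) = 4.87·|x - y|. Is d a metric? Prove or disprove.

Yes. Since |x - y| is a metric on R and 4.87 > 0, the positive scalar multiple 4.87·|x - y| is also a metric: scaling by a positive constant preserves non-negativity, identity (d=0 ⟺ |x-y|=0 ⟺ x=y), symmetry, and the triangle inequality.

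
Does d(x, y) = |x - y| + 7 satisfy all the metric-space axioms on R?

No. d fails identity of indiscernibles (specifically d(x,x) = 0): d(-3, -3) = |-3 - (-3)| + 7 = 0 + 7 = 7 ≠ 0.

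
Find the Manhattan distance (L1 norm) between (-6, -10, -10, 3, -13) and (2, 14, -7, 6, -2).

Σ|x_i - y_i| = |-6 - 2| + |-10 - 14| + |-10 - (-7)| + |3 - 6| + |-13 - (-2)| = 8 + 24 + 3 + 3 + 11 = 49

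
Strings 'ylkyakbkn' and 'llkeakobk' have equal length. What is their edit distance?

Let D[i][j] be the edit distance between the first i characters of 'ylkyakbkn' and the first j characters of 'llkeakobk', with D[i][0] = i, D[0][j] = j, and D[i][j] = D[i-1][j-1] if the characters match, else 1 + min(D[i-1][j], D[i][j-1], D[i-1][j-1]). Filling the table (rows: prefixes of 'ylkyakbkn', columns: prefixes of 'llkeakobk'):
     ε  l  l  k  e  a  k  o  b  k
  ε  0  1  2  3  4  5  6  7  8  9
  y  1  1  2  3  4  5  6  7  8  9
  l  2  1  1  2  3  4  5  6  7  8
  k  3  2  2  1  2  3  4  5  6  7
  y  4  3  3  2  2  3  4  5  6  7
  a  5  4  4  3  3  2  3  4  5  6
  k  6  5  5  4  4  3  2  3  4  5
  b  7  6  6  5  5  4  3  3  3  4
  k  8  7  7  6  6  5  4  4  4  3
  n  9  8  8  7  7  6  5  5  5  4
The bottom-right entry gives D[9][9] = 4, so no sequence of fewer than 4 edits works. Backtracking through the table gives one optimal edit sequence (4 edits):
  ylkyakbkn → llkyakbkn (sub y→l @1)
  llkyakbkn → llkeakbkn (sub y→e @4)
  llkeakbkn → llkeakobkn (ins o @7)
  llkeakobkn → llkeakobk (del n @10)
Edit distance = 4.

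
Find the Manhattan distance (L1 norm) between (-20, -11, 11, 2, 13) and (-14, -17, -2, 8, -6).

Σ|x_i - y_i| = |-20 - (-14)| + |-11 - (-17)| + |11 - (-2)| + |2 - 8| + |13 - (-6)| = 6 + 6 + 13 + 6 + 19 = 50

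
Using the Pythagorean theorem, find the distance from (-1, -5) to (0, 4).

√(Σ(x_i - y_i)²) = √((-1 - 0)² + (-5 - 4)²)
= √((-1)² + (-9)²) = √(1 + 81) = √82 ≈ 9.0554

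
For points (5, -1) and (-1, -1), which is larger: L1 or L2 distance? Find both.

L1 = |5 - (-1)| + |-1 - (-1)| = 6 + 0 = 6
L2 = √(6² + 0²) = √36 = 6
L1 ≥ L2 always (equality iff movement is along one axis); L1 = L2 here (movement is along a single axis).
Ratio L1/L2 = 6/6 = 1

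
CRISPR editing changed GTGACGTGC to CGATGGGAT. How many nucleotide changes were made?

Differing positions: 1, 2, 3, 4, 5, 7, 8, 9. Hamming distance = 8.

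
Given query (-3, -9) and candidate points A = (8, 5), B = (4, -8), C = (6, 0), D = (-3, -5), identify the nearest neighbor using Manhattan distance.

Distances: d(A) = 25, d(B) = 8, d(C) = 18, d(D) = 4. Nearest: D = (-3, -5) with distance 4.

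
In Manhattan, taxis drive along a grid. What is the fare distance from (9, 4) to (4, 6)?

Σ|x_i - y_i| = |9 - 4| + |4 - 6| = 5 + 2 = 7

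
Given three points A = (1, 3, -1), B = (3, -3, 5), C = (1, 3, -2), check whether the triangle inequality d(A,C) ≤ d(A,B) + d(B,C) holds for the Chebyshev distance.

d(A,B) = max(2, 6, 6) = 6, d(B,C) = max(2, 6, 7) = 7, d(A,C) = max(0, 0, 1) = 1.
d(A,C) = 1 ≤ 6 + 7 = 13. Triangle inequality is satisfied.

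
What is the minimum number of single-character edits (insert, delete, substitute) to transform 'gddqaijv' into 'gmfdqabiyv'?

Let D[i][j] be the edit distance between the first i characters of 'gddqaijv' and the first j characters of 'gmfdqabiyv', with D[i][0] = i, D[0][j] = j, and D[i][j] = D[i-1][j-1] if the characters match, else 1 + min(D[i-1][j], D[i][j-1], D[i-1][j-1]). Filling the table (rows: prefixes of 'gddqaijv', columns: prefixes of 'gmfdqabiyv'):
     ε  g  m  f  d  q  a  b  i  y  v
  ε  0  1  2  3  4  5  6  7  8  9 10
  g  1  0  1  2  3  4  5  6  7  8  9
  d  2  1  1  2  2  3  4  5  6  7  8
  d  3  2  2  2  2  3  4  5  6  7  8
  q  4  3  3  3  3  2  3  4  5  6  7
  a  5  4  4  4  4  3  2  3  4  5  6
  i  6  5  5  5  5  4  3  3  3  4  5
  j  7  6  6  6  6  5  4  4  4  4  5
  v  8  7  7  7  7  6  5  5  5  5  4
The bottom-right entry gives D[8][10] = 4, so no sequence of fewer than 4 edits works. Backtracking through the table gives one optimal edit sequence (4 edits):
  gddqaijv → gmddqaijv (ins m @2)
  gmddqaijv → gmfdqaijv (sub d→f @3)
  gmfdqaijv → gmfdqabijv (ins b @7)
  gmfdqabijv → gmfdqabiyv (sub j→y @9)
Edit distance = 4.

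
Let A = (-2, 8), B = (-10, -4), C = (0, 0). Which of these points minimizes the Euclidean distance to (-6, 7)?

Distances: d(A) ≈ 4.1231, d(B) ≈ 11.7047, d(C) ≈ 9.2195. Nearest: A = (-2, 8) with distance 4.1231.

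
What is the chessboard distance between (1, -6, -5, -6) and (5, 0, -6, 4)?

max(|x_i - y_i|) = max(|1 - 5|, |-6 - 0|, |-5 - (-6)|, |-6 - 4|) = max(4, 6, 1, 10) = 10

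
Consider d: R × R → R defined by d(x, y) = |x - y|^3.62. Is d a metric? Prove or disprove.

No. d(x,y) = |x-y|^3.62 fails the triangle inequality since p = 3.62 > 1. Counterexample: x = 4, y = 12, z = 21. d(x,z) = |4 - 21|^3.62 = 17^3.62 ≈ 28459.3578, but d(x,y) + d(y,z) = 8^3.62 + 9^3.62 ≈ 1858.5992 + 2846.8061 = 4705.4053. Since 28459.3578 > 4705.4053, the triangle inequality is violated.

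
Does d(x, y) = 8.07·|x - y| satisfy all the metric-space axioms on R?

Yes. Since |x - y| is a metric on R and 8.07 > 0, the positive scalar multiple 8.07·|x - y| is also a metric: scaling by a positive constant preserves non-negativity, identity (d=0 ⟺ |x-y|=0 ⟺ x=y), symmetry, and the triangle inequality.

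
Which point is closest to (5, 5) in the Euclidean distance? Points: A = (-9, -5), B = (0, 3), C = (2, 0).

Distances: d(A) ≈ 17.2047, d(B) ≈ 5.3852, d(C) ≈ 5.831. Nearest: B = (0, 3) with distance 5.3852.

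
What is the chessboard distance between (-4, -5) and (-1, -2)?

max(|x_i - y_i|) = max(|-4 - (-1)|, |-5 - (-2)|) = max(3, 3) = 3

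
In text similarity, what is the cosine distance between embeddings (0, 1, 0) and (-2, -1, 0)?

With u = (0, 1, 0), v = (-2, -1, 0):
u·v = 0·(-2) + 1·(-1) + 0·0 = 0 + (-1) + 0 = -1.
|u| = √(0² + 1² + 0²) = √1, |v| = √((-2)² + (-1)² + 0²) = √5, so |u||v| = √(1·5) = √5.
cos θ = (u·v)/(|u||v|) = -1/√5 ≈ -0.4472
Cosine distance = 1 - cos θ ≈ 1 - (-0.4472) = 1.4472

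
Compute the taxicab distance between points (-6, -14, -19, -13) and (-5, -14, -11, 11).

Σ|x_i - y_i| = |-6 - (-5)| + |-14 - (-14)| + |-19 - (-11)| + |-13 - 11| = 1 + 0 + 8 + 24 = 33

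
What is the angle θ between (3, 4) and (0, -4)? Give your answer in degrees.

With u = (3, 4), v = (0, -4):
u·v = 3·0 + 4·(-4) = 0 + (-16) = -16.
|u| = √(3² + 4²) = √25, |v| = √(0² + (-4)²) = √16, so |u||v| = √(25·16) = √400 = 20.
cos θ = (u·v)/(|u||v|) = -16/20 = -0.8
θ = arccos(-0.8) ≈ 143.13°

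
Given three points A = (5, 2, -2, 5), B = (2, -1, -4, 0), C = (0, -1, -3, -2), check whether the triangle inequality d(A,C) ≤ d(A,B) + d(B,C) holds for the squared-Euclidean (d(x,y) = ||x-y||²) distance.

d(A,B) = 3² + 3² + 2² + 5² = 47, d(B,C) = 2² + 0² + 1² + 2² = 9, d(A,C) = 5² + 3² + 1² + 7² = 84.
d(A,C) = 84 > 47 + 9 = 56. Triangle inequality is VIOLATED. (Squared-Euclidean is not a metric — this is a counterexample.)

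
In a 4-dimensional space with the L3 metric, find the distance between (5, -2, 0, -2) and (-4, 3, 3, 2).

(Σ|x_i - y_i|^3)^(1/3) = (|5 - (-4)|^3 + |-2 - 3|^3 + |0 - 3|^3 + |-2 - 2|^3)^(1/3)
= (9^3 + 5^3 + 3^3 + 4^3)^(1/3) = (729 + 125 + 27 + 64)^(1/3) = (945)^(1/3) ≈ 9.8132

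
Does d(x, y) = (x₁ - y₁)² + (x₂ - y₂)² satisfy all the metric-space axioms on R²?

No. The squared Euclidean distance fails the triangle inequality. Counterexample: x = (0, 0), y = (3, 3), z = (6, 6). d(x,z) = 6² + 6² = 72, but d(x,y) + d(y,z) = (3² + 3²) + (3² + 3²) = 18 + 18 = 36. Since 72 > 36, the triangle inequality is violated. (Note: √d, the ordinary Euclidean distance, IS a metric.)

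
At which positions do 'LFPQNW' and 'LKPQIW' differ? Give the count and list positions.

Differing positions: 2, 5. Hamming distance = 2.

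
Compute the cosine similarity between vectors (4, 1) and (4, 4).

With u = (4, 1), v = (4, 4):
u·v = 4·4 + 1·4 = 16 + 4 = 20.
|u| = √(4² + 1²) = √17, |v| = √(4² + 4²) = √32, so |u||v| = √(17·32) = √544.
cos θ = (u·v)/(|u||v|) = 20/√544 ≈ 0.8575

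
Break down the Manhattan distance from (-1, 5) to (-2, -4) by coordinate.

Σ|x_i - y_i| = |-1 - (-2)| + |5 - (-4)| = 1 + 9 = 10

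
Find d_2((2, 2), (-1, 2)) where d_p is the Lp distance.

(Σ|x_i - y_i|^2)^(1/2) = (|2 - (-1)|^2 + |2 - 2|^2)^(1/2)
= (3^2 + 0^2)^(1/2) = (9 + 0)^(1/2) = (9)^(1/2) = 3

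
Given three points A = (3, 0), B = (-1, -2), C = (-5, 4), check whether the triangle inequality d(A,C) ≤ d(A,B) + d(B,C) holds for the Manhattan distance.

d(A,B) = 4 + 2 = 6, d(B,C) = 4 + 6 = 10, d(A,C) = 8 + 4 = 12.
d(A,C) = 12 ≤ 6 + 10 = 16. Triangle inequality is satisfied.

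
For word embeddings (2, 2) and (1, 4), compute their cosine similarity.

With u = (2, 2), v = (1, 4):
u·v = 2·1 + 2·4 = 2 + 8 = 10.
|u| = √(2² + 2²) = √8, |v| = √(1² + 4²) = √17, so |u||v| = √(8·17) = √136.
cos θ = (u·v)/(|u||v|) = 10/√136 ≈ 0.8575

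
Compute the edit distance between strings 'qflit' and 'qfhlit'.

Let D[i][j] be the edit distance between the first i characters of 'qflit' and the first j characters of 'qfhlit', with D[i][0] = i, D[0][j] = j, and D[i][j] = D[i-1][j-1] if the characters match, else 1 + min(D[i-1][j], D[i][j-1], D[i-1][j-1]). Filling the table (rows: prefixes of 'qflit', columns: prefixes of 'qfhlit'):
     ε  q  f  h  l  i  t
  ε  0  1  2  3  4  5  6
  q  1  0  1  2  3  4  5
  f  2  1  0  1  2  3  4
  l  3  2  1  1  1  2  3
  i  4  3  2  2  2  1  2
  t  5  4  3  3  3  2  1
The bottom-right entry gives D[5][6] = 1, so no sequence of fewer than 1 edit works. Backtracking through the table gives one optimal edit sequence (1 edit):
  qflit → qfhlit (ins h @3)
Edit distance = 1.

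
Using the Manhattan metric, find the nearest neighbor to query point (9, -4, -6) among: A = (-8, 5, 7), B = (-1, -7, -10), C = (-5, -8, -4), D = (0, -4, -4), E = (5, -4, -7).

Distances: d(A) = 39, d(B) = 17, d(C) = 20, d(D) = 11, d(E) = 5. Nearest: E = (5, -4, -7) with distance 5.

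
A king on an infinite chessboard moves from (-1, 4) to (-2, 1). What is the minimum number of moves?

max(|x_i - y_i|) = max(|-1 - (-2)|, |4 - 1|) = max(1, 3) = 3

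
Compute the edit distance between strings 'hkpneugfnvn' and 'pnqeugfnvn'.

Let D[i][j] be the edit distance between the first i characters of 'hkpneugfnvn' and the first j characters of 'pnqeugfnvn', with D[i][0] = i, D[0][j] = j, and D[i][j] = D[i-1][j-1] if the characters match, else 1 + min(D[i-1][j], D[i][j-1], D[i-1][j-1]). Filling the table (rows: prefixes of 'hkpneugfnvn', columns: prefixes of 'pnqeugfnvn'):
     ε  p  n  q  e  u  g  f  n  v  n
  ε  0  1  2  3  4  5  6  7  8  9 10
  h  1  1  2  3  4  5  6  7  8  9 10
  k  2  2  2  3  4  5  6  7  8  9 10
  p  3  2  3  3  4  5  6  7  8  9 10
  n  4  3  2  3  4  5  6  7  7  8  9
  e  5  4  3  3  3  4  5  6  7  8  9
  u  6  5  4  4  4  3  4  5  6  7  8
  g  7  6  5  5  5  4  3  4  5  6  7
  f  8  7  6  6  6  5  4  3  4  5  6
  n  9  8  7  7  7  6  5  4  3  4  5
  v 10  9  8  8  8  7  6  5  4  3  4
  n 11 10  9  9  9  8  7  6  5  4  3
The bottom-right entry gives D[11][10] = 3, so no sequence of fewer than 3 edits works. Backtracking through the table gives one optimal edit sequence (3 edits):
  hkpneugfnvn → kpneugfnvn (del h @1)
  kpneugfnvn → pneugfnvn (del k @1)
  pneugfnvn → pnqeugfnvn (ins q @3)
Edit distance = 3.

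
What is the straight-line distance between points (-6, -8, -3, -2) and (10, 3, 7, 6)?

√(Σ(x_i - y_i)²) = √((-6 - 10)² + (-8 - 3)² + (-3 - 7)² + (-2 - 6)²)
= √((-16)² + (-11)² + (-10)² + (-8)²) = √(256 + 121 + 100 + 64) = √541 ≈ 23.2594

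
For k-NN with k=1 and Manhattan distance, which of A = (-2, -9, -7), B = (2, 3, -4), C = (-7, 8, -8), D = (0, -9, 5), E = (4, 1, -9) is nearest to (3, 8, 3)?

Distances: d(A) = 32, d(B) = 13, d(C) = 21, d(D) = 22, d(E) = 20. Nearest: B = (2, 3, -4) with distance 13.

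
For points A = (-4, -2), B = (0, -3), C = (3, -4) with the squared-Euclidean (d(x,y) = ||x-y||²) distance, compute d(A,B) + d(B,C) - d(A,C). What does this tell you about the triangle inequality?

d(A,B) = 4² + 1² = 17, d(B,C) = 3² + 1² = 10, d(A,C) = 7² + 2² = 53.
d(A,B) + d(B,C) - d(A,C) = 17 + 10 - 53 = 27 - 53 = -26. This is < 0, so the triangle inequality FAILS for these points (squared-Euclidean is not a metric).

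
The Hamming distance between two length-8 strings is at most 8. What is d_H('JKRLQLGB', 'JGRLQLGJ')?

Differing positions: 2, 8. Hamming distance = 2. The maximum possible Hamming distance for length-8 strings is 8, so d_H/8 = 2/8 = 0.25.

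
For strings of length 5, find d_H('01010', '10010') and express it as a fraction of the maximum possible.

Differing positions: 1, 2. Hamming distance = 2. The maximum possible Hamming distance for length-5 strings is 5, so d_H/5 = 2/5 = 0.4.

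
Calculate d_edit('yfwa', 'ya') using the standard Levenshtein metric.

Let D[i][j] be the edit distance between the first i characters of 'yfwa' and the first j characters of 'ya', with D[i][0] = i, D[0][j] = j, and D[i][j] = D[i-1][j-1] if the characters match, else 1 + min(D[i-1][j], D[i][j-1], D[i-1][j-1]). Filling the table (rows: prefixes of 'yfwa', columns: prefixes of 'ya'):
     ε  y  a
  ε  0  1  2
  y  1  0  1
  f  2  1  1
  w  3  2  2
  a  4  3  2
The bottom-right entry gives D[4][2] = 2, so no sequence of fewer than 2 edits works. Backtracking through the table gives one optimal edit sequence (2 edits):
  yfwa → ywa (del f @2)
  ywa → ya (del w @2)
Edit distance = 2.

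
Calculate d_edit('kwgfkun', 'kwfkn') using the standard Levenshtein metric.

Let D[i][j] be the edit distance between the first i characters of 'kwgfkun' and the first j characters of 'kwfkn', with D[i][0] = i, D[0][j] = j, and D[i][j] = D[i-1][j-1] if the characters match, else 1 + min(D[i-1][j], D[i][j-1], D[i-1][j-1]). Filling the table (rows: prefixes of 'kwgfkun', columns: prefixes of 'kwfkn'):
     ε  k  w  f  k  n
  ε  0  1  2  3  4  5
  k  1  0  1  2  3  4
  w  2  1  0  1  2  3
  g  3  2  1  1  2  3
  f  4  3  2  1  2  3
  k  5  4  3  2  1  2
  u  6  5  4  3  2  2
  n  7  6  5  4  3  2
The bottom-right entry gives D[7][5] = 2, so no sequence of fewer than 2 edits works. Backtracking through the table gives one optimal edit sequence (2 edits):
  kwgfkun → kwfkun (del g @3)
  kwfkun → kwfkn (del u @5)
Edit distance = 2.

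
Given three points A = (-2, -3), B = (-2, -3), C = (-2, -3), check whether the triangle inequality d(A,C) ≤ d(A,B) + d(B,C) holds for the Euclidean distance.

d(A,B) = √(0² + 0²) = √0 = 0, d(B,C) = √(0² + 0²) = √0 = 0, d(A,C) = √(0² + 0²) = √0 = 0.
d(A,C) = 0 ≤ 0 + 0 = 0. Triangle inequality is satisfied.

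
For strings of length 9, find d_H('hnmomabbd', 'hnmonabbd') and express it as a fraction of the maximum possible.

Differing positions: 5. Hamming distance = 1. The maximum possible Hamming distance for length-9 strings is 9, so d_H/9 = 1/9 ≈ 0.1111.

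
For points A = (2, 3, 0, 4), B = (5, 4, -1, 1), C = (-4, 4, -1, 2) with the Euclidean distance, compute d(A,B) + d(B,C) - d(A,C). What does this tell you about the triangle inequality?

d(A,B) = √(3² + 1² + 1² + 3²) = √20 ≈ 4.4721, d(B,C) = √(9² + 0² + 0² + 1²) = √82 ≈ 9.0554, d(A,C) = √(6² + 1² + 1² + 2²) = √42 ≈ 6.4807.
d(A,B) + d(B,C) - d(A,C) = 4.4721 + 9.0554 - 6.4807 = 13.5275 - 6.4807 = 7.0468 (to 4 decimal places). This is ≥ 0, so the triangle inequality holds for these points.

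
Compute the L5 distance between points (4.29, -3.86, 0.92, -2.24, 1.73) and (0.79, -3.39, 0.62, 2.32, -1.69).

(Σ|x_i - y_i|^5)^(1/5) = (|4.29 - 0.79|^5 + |-3.86 - (-3.39)|^5 + |0.92 - 0.62|^5 + |-2.24 - 2.32|^5 + |1.73 - (-1.69)|^5)^(1/5)
= (3.5^5 + 0.47^5 + 0.3^5 + 4.56^5 + 3.42^5)^(1/5) ≈ (525.2188 + 0.0229 + 0.0024 + 1971.6245 + 467.8757)^(1/5) = (2964.7443)^(1/5) ≈ 4.9476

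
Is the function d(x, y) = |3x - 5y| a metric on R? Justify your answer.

No. d fails symmetry: d(5, 3) = |3·5 - 5·3| = |0| = 0, but d(3, 5) = |3·3 - 5·5| = |-16| = 16. Since 0 ≠ 16, d(x,y) ≠ d(y,x) in general.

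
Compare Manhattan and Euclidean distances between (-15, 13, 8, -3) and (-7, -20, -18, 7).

L1 = |-15 - (-7)| + |13 - (-20)| + |8 - (-18)| + |-3 - 7| = 8 + 33 + 26 + 10 = 77
L2 = √(8² + 33² + 26² + 10²) = √1929 ≈ 43.9204
L1 ≥ L2 always (equality iff movement is along one axis); L1 > L2 here.
Ratio L1/L2 = 77/√1929 ≈ 1.7532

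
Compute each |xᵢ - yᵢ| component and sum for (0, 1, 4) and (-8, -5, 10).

Σ|x_i - y_i| = |0 - (-8)| + |1 - (-5)| + |4 - 10| = 8 + 6 + 6 = 20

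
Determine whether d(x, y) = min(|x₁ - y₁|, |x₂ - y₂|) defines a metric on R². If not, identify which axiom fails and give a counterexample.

No. d fails identity of indiscernibles: take x = (2, 0) and y = (2, 5). Then d(x,y) = min(|2 - 2|, |0 - 5|) = min(0, 5) = 0, yet x ≠ y.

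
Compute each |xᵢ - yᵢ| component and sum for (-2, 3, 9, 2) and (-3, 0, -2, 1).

Σ|x_i - y_i| = |-2 - (-3)| + |3 - 0| + |9 - (-2)| + |2 - 1| = 1 + 3 + 11 + 1 = 16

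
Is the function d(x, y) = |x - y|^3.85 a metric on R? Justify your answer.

No. d(x,y) = |x-y|^3.85 fails the triangle inequality since p = 3.85 > 1. Counterexample: x = -2, y = 5, z = 13. d(x,z) = |-2 - 13|^3.85 = 15^3.85 ≈ 33724.9526, but d(x,y) + d(y,z) = 7^3.85 + 8^3.85 ≈ 1793.1947 + 2998.4475 = 4791.6422. Since 33724.9526 > 4791.6422, the triangle inequality is violated.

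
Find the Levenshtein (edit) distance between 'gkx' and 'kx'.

Let D[i][j] be the edit distance between the first i characters of 'gkx' and the first j characters of 'kx', with D[i][0] = i, D[0][j] = j, and D[i][j] = D[i-1][j-1] if the characters match, else 1 + min(D[i-1][j], D[i][j-1], D[i-1][j-1]). Filling the table (rows: prefixes of 'gkx', columns: prefixes of 'kx'):
     ε  k  x
  ε  0  1  2
  g  1  1  2
  k  2  1  2
  x  3  2  1
The bottom-right entry gives D[3][2] = 1, so no sequence of fewer than 1 edit works. Backtracking through the table gives one optimal edit sequence (1 edit):
  gkx → kx (del g @1)
Edit distance = 1.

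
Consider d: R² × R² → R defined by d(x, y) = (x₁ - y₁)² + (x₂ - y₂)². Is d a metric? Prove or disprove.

No. The squared Euclidean distance fails the triangle inequality. Counterexample: x = (0, 0), y = (3, 4), z = (6, 8). d(x,z) = 6² + 8² = 100, but d(x,y) + d(y,z) = (3² + 4²) + (3² + 4²) = 25 + 25 = 50. Since 100 > 50, the triangle inequality is violated. (Note: √d, the ordinary Euclidean distance, IS a metric.)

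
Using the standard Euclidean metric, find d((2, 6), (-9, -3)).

√(Σ(x_i - y_i)²) = √((2 - (-9))² + (6 - (-3))²)
= √(11² + 9²) = √(121 + 81) = √202 ≈ 14.2127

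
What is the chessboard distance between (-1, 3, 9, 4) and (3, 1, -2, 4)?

max(|x_i - y_i|) = max(|-1 - 3|, |3 - 1|, |9 - (-2)|, |4 - 4|) = max(4, 2, 11, 0) = 11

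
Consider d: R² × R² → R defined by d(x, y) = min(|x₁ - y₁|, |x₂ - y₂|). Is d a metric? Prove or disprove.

No. d fails identity of indiscernibles: take x = (1, 0) and y = (1, 3). Then d(x,y) = min(|1 - 1|, |0 - 3|) = min(0, 3) = 0, yet x ≠ y.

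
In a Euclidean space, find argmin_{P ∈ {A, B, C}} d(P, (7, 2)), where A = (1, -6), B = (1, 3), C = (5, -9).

Distances: d(A) = 10, d(B) ≈ 6.0828, d(C) ≈ 11.1803. Nearest: B = (1, 3) with distance 6.0828.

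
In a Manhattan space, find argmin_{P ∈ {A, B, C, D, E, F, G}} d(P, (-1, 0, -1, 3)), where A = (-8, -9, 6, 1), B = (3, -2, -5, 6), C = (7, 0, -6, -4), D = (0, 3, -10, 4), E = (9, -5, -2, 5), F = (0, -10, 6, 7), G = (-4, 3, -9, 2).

Distances: d(A) = 25, d(B) = 13, d(C) = 20, d(D) = 14, d(E) = 18, d(F) = 22, d(G) = 15. Nearest: B = (3, -2, -5, 6) with distance 13.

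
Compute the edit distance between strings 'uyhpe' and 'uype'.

Let D[i][j] be the edit distance between the first i characters of 'uyhpe' and the first j characters of 'uype', with D[i][0] = i, D[0][j] = j, and D[i][j] = D[i-1][j-1] if the characters match, else 1 + min(D[i-1][j], D[i][j-1], D[i-1][j-1]). Filling the table (rows: prefixes of 'uyhpe', columns: prefixes of 'uype'):
     ε  u  y  p  e
  ε  0  1  2  3  4
  u  1  0  1  2  3
  y  2  1  0  1  2
  h  3  2  1  1  2
  p  4  3  2  1  2
  e  5  4  3  2  1
The bottom-right entry gives D[5][4] = 1, so no sequence of fewer than 1 edit works. Backtracking through the table gives one optimal edit sequence (1 edit):
  uyhpe → uype (del h @3)
Edit distance = 1.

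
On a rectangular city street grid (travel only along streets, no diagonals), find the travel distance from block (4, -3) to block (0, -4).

Σ|x_i - y_i| = |4 - 0| + |-3 - (-4)| = 4 + 1 = 5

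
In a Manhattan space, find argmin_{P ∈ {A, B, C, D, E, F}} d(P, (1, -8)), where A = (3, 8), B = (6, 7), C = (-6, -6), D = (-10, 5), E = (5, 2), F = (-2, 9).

Distances: d(A) = 18, d(B) = 20, d(C) = 9, d(D) = 24, d(E) = 14, d(F) = 20. Nearest: C = (-6, -6) with distance 9.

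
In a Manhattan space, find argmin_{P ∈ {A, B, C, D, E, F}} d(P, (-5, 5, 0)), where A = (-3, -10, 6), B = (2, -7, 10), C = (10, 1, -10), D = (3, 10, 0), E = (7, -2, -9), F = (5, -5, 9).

Distances: d(A) = 23, d(B) = 29, d(C) = 29, d(D) = 13, d(E) = 28, d(F) = 29. Nearest: D = (3, 10, 0) with distance 13.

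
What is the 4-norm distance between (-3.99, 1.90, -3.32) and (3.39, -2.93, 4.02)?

(Σ|x_i - y_i|^4)^(1/4) = (|-3.99 - 3.39|^4 + |1.9 - (-2.93)|^4 + |-3.32 - 4.02|^4)^(1/4)
= (7.38^4 + 4.83^4 + 7.34^4)^(1/4) ≈ (2966.3709 + 544.2376 + 2902.5803)^(1/4) = (6413.1888)^(1/4) ≈ 8.9489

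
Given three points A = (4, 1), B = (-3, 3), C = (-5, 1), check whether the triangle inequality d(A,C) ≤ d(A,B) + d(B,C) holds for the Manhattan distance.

d(A,B) = 7 + 2 = 9, d(B,C) = 2 + 2 = 4, d(A,C) = 9 + 0 = 9.
d(A,C) = 9 ≤ 9 + 4 = 13. Triangle inequality is satisfied.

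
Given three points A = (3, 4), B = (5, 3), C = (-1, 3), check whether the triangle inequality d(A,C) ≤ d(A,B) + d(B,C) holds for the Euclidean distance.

d(A,B) = √(2² + 1²) = √5 ≈ 2.2361, d(B,C) = √(6² + 0²) = √36 = 6, d(A,C) = √(4² + 1²) = √17 ≈ 4.1231.
d(A,C) ≈ 4.1231 ≤ 2.2361 + 6 = 8.2361. Triangle inequality is satisfied.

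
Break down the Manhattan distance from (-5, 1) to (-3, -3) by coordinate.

Σ|x_i - y_i| = |-5 - (-3)| + |1 - (-3)| = 2 + 4 = 6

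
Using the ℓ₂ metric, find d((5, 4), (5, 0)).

√(Σ(x_i - y_i)²) = √((5 - 5)² + (4 - 0)²)
= √(0² + 4²) = √(0 + 16) = √16 = 4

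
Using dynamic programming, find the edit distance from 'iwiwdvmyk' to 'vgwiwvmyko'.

Let D[i][j] be the edit distance between the first i characters of 'iwiwdvmyk' and the first j characters of 'vgwiwvmyko', with D[i][0] = i, D[0][j] = j, and D[i][j] = D[i-1][j-1] if the characters match, else 1 + min(D[i-1][j], D[i][j-1], D[i-1][j-1]). Filling the table (rows: prefixes of 'iwiwdvmyk', columns: prefixes of 'vgwiwvmyko'):
     ε  v  g  w  i  w  v  m  y  k  o
  ε  0  1  2  3  4  5  6  7  8  9 10
  i  1  1  2  3  3  4  5  6  7  8  9
  w  2  2  2  2  3  3  4  5  6  7  8
  i  3  3  3  3  2  3  4  5  6  7  8
  w  4  4  4  3  3  2  3  4  5  6  7
  d  5  5  5  4  4  3  3  4  5  6  7
  v  6  5  6  5  5  4  3  4  5  6  7
  m  7  6  6  6  6  5  4  3  4  5  6
  y  8  7  7  7  7  6  5  4  3  4  5
  k  9  8  8  8  8  7  6  5  4  3  4
The bottom-right entry gives D[9][10] = 4, so no sequence of fewer than 4 edits works. Backtracking through the table gives one optimal edit sequence (4 edits):
  iwiwdvmyk → viwiwdvmyk (ins v @1)
  viwiwdvmyk → vgwiwdvmyk (sub i→g @2)
  vgwiwdvmyk → vgwiwvmyk (del d @6)
  vgwiwvmyk → vgwiwvmyko (ins o @10)
Edit distance = 4.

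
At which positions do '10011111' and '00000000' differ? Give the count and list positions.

Differing positions: 1, 4, 5, 6, 7, 8. Hamming distance = 6.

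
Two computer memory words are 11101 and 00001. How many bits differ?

Differing positions: 1, 2, 3. Hamming distance = 3.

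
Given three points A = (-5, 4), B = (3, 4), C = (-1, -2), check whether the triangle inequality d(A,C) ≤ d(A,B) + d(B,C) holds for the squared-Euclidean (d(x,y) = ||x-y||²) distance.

d(A,B) = 8² + 0² = 64, d(B,C) = 4² + 6² = 52, d(A,C) = 4² + 6² = 52.
d(A,C) = 52 ≤ 64 + 52 = 116. Triangle inequality is satisfied.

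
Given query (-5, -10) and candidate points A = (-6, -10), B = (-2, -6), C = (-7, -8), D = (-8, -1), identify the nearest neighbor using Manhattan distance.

Distances: d(A) = 1, d(B) = 7, d(C) = 4, d(D) = 12. Nearest: A = (-6, -10) with distance 1.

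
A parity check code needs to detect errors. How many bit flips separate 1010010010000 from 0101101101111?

Differing positions: 1, 2, 3, 4, 5, 6, 7, 8, 9, 10, 11, 12, 13. Hamming distance = 13.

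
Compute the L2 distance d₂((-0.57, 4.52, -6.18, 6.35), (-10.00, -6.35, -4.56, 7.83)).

√(Σ(x_i - y_i)²) = √((-0.57 - (-10))² + (4.52 - (-6.35))² + (-6.18 - (-4.56))² + (6.35 - 7.83)²)
= √(9.43² + 10.87² + (-1.62)² + (-1.48)²) = √(88.9249 + 118.1569 + 2.6244 + 2.1904) = √211.8966 ≈ 14.5567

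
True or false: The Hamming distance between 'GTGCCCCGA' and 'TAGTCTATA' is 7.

Differing positions: 1, 2, 4, 6, 7, 8. Hamming distance = 6, so the claim that d_H = 7 is false.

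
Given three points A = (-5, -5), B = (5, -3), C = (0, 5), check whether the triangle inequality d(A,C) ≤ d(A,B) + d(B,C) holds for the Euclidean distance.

d(A,B) = √(10² + 2²) = √104 ≈ 10.198, d(B,C) = √(5² + 8²) = √89 ≈ 9.434, d(A,C) = √(5² + 10²) = √125 ≈ 11.1803.
d(A,C) ≈ 11.1803 ≤ 10.198 + 9.434 = 19.632. Triangle inequality is satisfied.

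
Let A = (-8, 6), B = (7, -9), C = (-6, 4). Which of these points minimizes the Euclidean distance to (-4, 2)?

Distances: d(A) ≈ 5.6569, d(B) ≈ 15.5563, d(C) ≈ 2.8284. Nearest: C = (-6, 4) with distance 2.8284.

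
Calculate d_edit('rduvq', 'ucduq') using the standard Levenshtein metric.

Let D[i][j] be the edit distance between the first i characters of 'rduvq' and the first j characters of 'ucduq', with D[i][0] = i, D[0][j] = j, and D[i][j] = D[i-1][j-1] if the characters match, else 1 + min(D[i-1][j], D[i][j-1], D[i-1][j-1]). Filling the table (rows: prefixes of 'rduvq', columns: prefixes of 'ucduq'):
     ε  u  c  d  u  q
  ε  0  1  2  3  4  5
  r  1  1  2  3  4  5
  d  2  2  2  2  3  4
  u  3  2  3  3  2  3
  v  4  3  3  4  3  3
  q  5  4  4  4  4  3
The bottom-right entry gives D[5][5] = 3, so no sequence of fewer than 3 edits works. Backtracking through the table gives one optimal edit sequence (3 edits):
  rduvq → urduvq (ins u @1)
  urduvq → ucduvq (sub r→c @2)
  ucduvq → ucduq (del v @5)
Edit distance = 3.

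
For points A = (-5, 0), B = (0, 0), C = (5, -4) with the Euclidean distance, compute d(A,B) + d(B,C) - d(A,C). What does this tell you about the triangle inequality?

d(A,B) = √(5² + 0²) = √25 = 5, d(B,C) = √(5² + 4²) = √41 ≈ 6.4031, d(A,C) = √(10² + 4²) = √116 ≈ 10.7703.
d(A,B) + d(B,C) - d(A,C) = 5 + 6.4031 - 10.7703 = 11.4031 - 10.7703 = 0.6328 (to 4 decimal places). This is ≥ 0, so the triangle inequality holds for these points.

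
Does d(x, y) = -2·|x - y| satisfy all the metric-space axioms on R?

No. With c = -2 < 0, d fails non-negativity: d(4, 5) = -2·|4 - 5| = -2·1 = -2 < 0.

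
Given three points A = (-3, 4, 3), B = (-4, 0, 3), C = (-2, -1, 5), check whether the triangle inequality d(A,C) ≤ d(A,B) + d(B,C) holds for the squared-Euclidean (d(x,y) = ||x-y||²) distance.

d(A,B) = 1² + 4² + 0² = 17, d(B,C) = 2² + 1² + 2² = 9, d(A,C) = 1² + 5² + 2² = 30.
d(A,C) = 30 > 17 + 9 = 26. Triangle inequality is VIOLATED. (Squared-Euclidean is not a metric — this is a counterexample.)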